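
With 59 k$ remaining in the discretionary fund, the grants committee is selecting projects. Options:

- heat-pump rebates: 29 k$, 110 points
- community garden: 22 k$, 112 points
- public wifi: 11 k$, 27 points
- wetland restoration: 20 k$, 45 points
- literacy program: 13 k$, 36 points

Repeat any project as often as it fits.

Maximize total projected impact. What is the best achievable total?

260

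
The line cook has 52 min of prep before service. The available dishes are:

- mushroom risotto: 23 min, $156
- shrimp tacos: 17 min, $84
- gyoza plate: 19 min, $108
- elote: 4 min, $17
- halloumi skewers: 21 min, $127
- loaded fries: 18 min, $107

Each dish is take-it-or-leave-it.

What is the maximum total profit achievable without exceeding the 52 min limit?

Density check — mushroom risotto 6.78, halloumi skewers 6.05, loaded fries 5.94 are the best per min.
Best packing: mushroom risotto + elote + halloumi skewers — 48 min, 300 total.
The closest alternative, mushroom risotto + halloumi skewers, reaches only 283.

300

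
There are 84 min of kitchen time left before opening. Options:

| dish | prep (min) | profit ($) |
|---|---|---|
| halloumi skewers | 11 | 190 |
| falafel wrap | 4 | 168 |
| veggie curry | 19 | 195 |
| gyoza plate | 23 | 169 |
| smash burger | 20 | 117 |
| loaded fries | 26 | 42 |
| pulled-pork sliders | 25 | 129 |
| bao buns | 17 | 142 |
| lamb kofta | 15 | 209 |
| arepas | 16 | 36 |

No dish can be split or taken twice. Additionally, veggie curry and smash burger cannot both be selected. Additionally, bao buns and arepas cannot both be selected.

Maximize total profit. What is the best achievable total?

931

Best packing: halloumi skewers + falafel wrap + veggie curry + gyoza plate + lamb kofta — 72 min, 931 total.
Next best is halloumi skewers + falafel wrap + veggie curry + bao buns + lamb kofta at 904 (66 min) — short by 27.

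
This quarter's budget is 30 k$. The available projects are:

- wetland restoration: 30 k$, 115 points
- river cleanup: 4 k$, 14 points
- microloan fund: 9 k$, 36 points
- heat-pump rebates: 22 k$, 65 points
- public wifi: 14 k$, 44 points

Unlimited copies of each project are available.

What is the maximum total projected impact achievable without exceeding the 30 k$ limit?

115

Greedy by ratio would take 3×microloan fund: 27 k$ used, total 108.
Dropping 3×microloan fund frees 27 k$; slotting in wetland restoration (30 k$) lifts the total to 115 at 30 k$.
Every other selection either busts 30 k$ or fails to beat 115.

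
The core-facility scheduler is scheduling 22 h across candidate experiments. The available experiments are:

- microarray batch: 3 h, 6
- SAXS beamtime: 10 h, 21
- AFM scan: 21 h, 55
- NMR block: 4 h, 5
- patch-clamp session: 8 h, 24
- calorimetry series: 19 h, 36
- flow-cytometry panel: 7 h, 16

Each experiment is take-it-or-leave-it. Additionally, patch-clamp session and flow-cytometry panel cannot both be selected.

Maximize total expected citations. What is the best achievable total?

Best packing: AFM scan — 21 h, 55 total.

55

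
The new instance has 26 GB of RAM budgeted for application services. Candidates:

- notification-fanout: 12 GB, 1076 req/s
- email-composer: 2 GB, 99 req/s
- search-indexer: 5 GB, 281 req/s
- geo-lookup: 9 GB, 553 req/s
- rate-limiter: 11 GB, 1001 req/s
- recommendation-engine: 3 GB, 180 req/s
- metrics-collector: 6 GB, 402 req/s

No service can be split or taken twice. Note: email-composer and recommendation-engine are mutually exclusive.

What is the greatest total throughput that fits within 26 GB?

2257

Best packing: notification-fanout + rate-limiter + recommendation-engine — 26 GB, 2257 total.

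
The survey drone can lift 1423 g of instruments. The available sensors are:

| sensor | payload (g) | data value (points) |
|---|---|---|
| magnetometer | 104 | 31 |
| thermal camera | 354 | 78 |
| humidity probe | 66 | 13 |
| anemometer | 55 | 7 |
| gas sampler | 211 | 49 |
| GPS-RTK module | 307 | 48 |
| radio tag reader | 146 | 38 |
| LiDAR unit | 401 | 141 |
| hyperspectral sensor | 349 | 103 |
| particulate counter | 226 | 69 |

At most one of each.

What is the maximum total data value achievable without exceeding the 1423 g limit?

Greedy by ratio would take magnetometer + humidity probe + anemometer + radio tag reader + LiDAR unit + hyperspectral sensor + particulate counter: 1347 g used, total 402.
Dropping radio tag reader frees 146 g; slotting in gas sampler (211 g) lifts the total to 413 at 1412 g.
Nothing else within 1423 g beats 413.

413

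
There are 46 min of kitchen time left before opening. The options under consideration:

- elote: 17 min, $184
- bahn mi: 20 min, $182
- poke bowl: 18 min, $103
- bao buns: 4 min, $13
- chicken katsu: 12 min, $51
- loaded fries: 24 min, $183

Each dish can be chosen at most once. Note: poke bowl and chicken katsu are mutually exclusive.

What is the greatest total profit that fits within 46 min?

380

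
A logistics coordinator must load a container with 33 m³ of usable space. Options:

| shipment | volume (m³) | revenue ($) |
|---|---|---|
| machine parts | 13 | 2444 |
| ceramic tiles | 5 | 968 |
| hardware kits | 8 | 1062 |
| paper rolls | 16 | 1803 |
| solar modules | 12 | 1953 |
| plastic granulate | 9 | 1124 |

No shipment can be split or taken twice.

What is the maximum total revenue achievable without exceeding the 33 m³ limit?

5459

Taking the top-ratio shipments first gives machine parts + ceramic tiles + solar modules for 5365 (30 m³).
The 5 m³ tied up in ceramic tiles is better spent on hardware kits — total rises to 5459 (33 m³).
Runner-up machine parts + ceramic tiles + solar modules tops out at 5365.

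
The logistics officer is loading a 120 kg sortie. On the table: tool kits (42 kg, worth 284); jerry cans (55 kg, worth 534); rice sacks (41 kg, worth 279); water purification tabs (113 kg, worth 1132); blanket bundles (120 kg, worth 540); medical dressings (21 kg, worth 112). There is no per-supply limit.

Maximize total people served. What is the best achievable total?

Density check — water purification tabs 10.02, jerry cans 9.71, rice sacks 6.80 are the best per kg.
Best packing: water purification tabs — 113 kg, 1132 total.
No other feasible combination exceeds 1132.

1132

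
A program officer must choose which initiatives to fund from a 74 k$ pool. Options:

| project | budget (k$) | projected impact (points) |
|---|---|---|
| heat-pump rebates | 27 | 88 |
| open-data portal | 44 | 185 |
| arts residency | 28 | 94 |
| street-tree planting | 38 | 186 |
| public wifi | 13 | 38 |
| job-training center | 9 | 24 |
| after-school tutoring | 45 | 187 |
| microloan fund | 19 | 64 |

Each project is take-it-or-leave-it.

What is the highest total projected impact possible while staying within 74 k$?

A density-first pass picks street-tree planting + public wifi + microloan fund — 288 at 70 k$.
The 32 k$ tied up in public wifi and microloan fund is better spent on heat-pump rebates + job-training center — total rises to 298 (74 k$).

298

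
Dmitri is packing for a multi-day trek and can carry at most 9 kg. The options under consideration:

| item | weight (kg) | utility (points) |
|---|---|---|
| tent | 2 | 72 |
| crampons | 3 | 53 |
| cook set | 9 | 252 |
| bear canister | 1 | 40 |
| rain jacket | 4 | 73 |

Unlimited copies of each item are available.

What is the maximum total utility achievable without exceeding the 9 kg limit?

360

Best packing: 9×bear canister — 9 kg, 360 total.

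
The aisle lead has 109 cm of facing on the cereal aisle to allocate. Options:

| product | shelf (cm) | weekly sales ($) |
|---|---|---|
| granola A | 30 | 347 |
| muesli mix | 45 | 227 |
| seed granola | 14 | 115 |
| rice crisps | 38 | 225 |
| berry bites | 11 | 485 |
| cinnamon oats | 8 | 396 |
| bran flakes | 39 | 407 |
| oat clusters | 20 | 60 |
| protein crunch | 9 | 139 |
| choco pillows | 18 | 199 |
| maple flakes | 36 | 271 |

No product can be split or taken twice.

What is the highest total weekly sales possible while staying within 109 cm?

Density check — cinnamon oats 49.50, berry bites 44.09, protein crunch 15.44 are the best per cm.
The ratio heuristic lands on granola A + seed granola + berry bites + cinnamon oats + protein crunch + choco pillows (1681) but leaves 19 cm idle.
Dropping seed granola and protein crunch frees 23 cm; slotting in bran flakes (39 cm) lifts the total to 1834 at 106 cm.

1834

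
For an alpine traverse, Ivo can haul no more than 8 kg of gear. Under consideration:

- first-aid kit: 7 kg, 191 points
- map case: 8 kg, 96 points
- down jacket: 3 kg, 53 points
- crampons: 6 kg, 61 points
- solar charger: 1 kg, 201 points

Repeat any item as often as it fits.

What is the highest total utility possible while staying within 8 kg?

1608

The ratio ordering already packs tightly: 8×solar charger, 8 kg, 1608.
Nothing else within 8 kg beats 1608.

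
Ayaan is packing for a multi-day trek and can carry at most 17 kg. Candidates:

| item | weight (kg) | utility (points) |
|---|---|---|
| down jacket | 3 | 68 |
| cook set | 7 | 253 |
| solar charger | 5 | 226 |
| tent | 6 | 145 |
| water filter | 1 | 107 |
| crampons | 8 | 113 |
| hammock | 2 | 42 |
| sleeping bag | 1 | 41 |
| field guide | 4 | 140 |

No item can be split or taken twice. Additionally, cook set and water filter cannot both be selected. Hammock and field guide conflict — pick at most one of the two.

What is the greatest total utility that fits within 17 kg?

Ranking by ratio (utility/kg): water filter 107.00, solar charger 45.20, sleeping bag 41.00, cook set 36.14.
Best packing: cook set + solar charger + sleeping bag + field guide — 17 kg, 660 total.
The closest alternative, solar charger + tent + water filter + sleeping bag + field guide, reaches only 659.

660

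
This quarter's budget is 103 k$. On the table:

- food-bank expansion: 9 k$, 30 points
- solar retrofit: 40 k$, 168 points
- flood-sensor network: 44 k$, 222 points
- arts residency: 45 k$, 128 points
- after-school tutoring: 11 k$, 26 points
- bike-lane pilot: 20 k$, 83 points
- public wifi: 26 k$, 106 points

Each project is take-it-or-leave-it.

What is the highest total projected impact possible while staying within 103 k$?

441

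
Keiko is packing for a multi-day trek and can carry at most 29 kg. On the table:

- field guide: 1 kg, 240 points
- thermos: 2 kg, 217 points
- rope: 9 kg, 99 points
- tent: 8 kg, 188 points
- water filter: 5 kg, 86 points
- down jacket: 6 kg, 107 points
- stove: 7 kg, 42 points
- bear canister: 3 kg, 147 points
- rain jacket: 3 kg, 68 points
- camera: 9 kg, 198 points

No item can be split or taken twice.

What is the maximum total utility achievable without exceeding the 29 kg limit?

The ratio heuristic lands on field guide + thermos + tent + bear canister + rain jacket + camera (1058) but leaves 3 kg idle.
Replace rain jacket with down jacket: the trade gains 39 net, giving 1097 at 29 kg.

1097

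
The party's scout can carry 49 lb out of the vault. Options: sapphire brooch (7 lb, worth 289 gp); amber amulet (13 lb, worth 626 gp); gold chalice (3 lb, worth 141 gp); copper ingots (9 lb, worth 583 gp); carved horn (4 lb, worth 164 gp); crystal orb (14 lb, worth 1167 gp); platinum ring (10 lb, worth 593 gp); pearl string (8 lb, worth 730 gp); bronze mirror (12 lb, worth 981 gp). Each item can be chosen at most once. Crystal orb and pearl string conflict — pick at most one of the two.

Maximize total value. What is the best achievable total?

By value per lb: pearl string 91.25, crystal orb 83.36, bronze mirror 81.75 lead.
Taking copper ingots + carved horn + crystal orb + platinum ring + bronze mirror: 49 lb used, 3488 in value.
The closest alternative, gold chalice + copper ingots + crystal orb + platinum ring + bronze mirror, reaches only 3465.

3488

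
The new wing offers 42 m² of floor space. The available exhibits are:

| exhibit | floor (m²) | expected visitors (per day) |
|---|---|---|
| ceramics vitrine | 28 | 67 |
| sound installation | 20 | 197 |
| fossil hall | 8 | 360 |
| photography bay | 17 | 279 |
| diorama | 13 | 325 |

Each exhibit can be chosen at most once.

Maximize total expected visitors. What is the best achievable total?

Best packing: fossil hall + photography bay + diorama — 38 m², 964 total.
That's the maximum — no swap from here does better than 964.

964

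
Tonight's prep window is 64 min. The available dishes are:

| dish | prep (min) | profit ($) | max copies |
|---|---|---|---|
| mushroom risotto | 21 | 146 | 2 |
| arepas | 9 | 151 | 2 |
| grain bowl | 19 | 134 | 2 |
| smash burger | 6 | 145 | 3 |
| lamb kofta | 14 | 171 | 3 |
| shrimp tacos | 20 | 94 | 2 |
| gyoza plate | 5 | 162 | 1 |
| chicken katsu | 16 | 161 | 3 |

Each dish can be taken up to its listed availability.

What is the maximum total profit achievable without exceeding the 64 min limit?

1096

Greedy by ratio would take 2×arepas + 3×smash burger + lamb kofta + gyoza plate: 55 min used, total 1070.
Dropping smash burger frees 6 min; slotting in lamb kofta (14 min) lifts the total to 1096 at 63 min.
No other feasible combination exceeds 1096.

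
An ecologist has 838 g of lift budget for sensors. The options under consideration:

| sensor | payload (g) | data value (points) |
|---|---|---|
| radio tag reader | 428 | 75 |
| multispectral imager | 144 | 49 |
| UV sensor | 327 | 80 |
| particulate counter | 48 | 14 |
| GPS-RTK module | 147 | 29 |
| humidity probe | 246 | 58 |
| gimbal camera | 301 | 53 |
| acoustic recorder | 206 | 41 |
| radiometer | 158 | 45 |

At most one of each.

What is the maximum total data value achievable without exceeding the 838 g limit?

217

Ranking by ratio (data value/g): multispectral imager 0.34, particulate counter 0.29, radiometer 0.28, UV sensor 0.24.
Taking multispectral imager + UV sensor + particulate counter + GPS-RTK module + radiometer: 824 g used, 217 in data value.
Next best is multispectral imager + UV sensor + acoustic recorder + radiometer at 215 (835 g) — short by 2.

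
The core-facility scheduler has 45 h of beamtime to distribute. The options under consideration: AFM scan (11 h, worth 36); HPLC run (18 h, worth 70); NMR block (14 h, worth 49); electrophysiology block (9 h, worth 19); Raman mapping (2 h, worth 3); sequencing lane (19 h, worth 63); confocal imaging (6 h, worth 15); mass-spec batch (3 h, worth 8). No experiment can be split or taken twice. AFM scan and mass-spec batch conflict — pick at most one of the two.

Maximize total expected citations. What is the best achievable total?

Taking AFM scan + HPLC run + NMR block + Raman mapping: 45 h used, 158 in expected citations.
Nothing else feasible within 45 h beats 158.

158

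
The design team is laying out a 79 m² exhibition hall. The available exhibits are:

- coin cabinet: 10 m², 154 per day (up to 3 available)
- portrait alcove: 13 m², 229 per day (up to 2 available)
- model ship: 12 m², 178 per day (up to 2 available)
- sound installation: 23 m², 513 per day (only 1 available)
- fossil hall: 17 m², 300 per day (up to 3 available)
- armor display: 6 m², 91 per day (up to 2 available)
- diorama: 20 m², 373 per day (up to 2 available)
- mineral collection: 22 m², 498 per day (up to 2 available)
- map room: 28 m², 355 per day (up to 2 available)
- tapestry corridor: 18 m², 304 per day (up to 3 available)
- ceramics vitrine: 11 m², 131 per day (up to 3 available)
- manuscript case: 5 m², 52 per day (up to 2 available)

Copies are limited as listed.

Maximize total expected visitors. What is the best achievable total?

Density check — mineral collection 22.64, sound installation 22.30, diorama 18.65, fossil hall 17.65 are the best per m².
Greedy by ratio would take coin cabinet + sound installation + 2×mineral collection: 77 m² used, total 1663.
Dropping coin cabinet frees 10 m²; slotting in 2×armor display (12 m²) lifts the total to 1691 at 79 m².
Every other selection either busts 79 m² or exceeds an availability limit or fails to beat 1691.

1691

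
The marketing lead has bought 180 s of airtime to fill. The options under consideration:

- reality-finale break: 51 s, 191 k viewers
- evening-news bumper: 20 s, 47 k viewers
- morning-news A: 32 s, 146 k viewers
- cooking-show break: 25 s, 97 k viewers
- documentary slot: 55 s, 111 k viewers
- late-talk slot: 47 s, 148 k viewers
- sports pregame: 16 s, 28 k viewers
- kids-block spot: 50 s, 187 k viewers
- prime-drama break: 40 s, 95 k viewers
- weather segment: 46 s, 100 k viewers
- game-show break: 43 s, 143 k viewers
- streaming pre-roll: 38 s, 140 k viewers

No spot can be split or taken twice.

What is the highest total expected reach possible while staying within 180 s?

A density-first pass picks reality-finale break + evening-news bumper + morning-news A + cooking-show break + kids-block spot — 668 at 178 s.
Dropping evening-news bumper and cooking-show break frees 45 s; slotting in late-talk slot (47 s) lifts the total to 672 at 180 s.
The closest alternative, reality-finale break + evening-news bumper + morning-news A + cooking-show break + kids-block spot, reaches only 668.

672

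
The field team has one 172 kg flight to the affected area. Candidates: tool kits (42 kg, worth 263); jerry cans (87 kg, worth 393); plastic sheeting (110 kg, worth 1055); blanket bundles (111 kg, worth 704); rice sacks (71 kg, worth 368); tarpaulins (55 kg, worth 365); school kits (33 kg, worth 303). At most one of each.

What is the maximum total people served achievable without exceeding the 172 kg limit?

1420

Density check — plastic sheeting 9.59, school kits 9.18, tarpaulins 6.64 are the best per kg.
Filling by ratio: plastic sheeting + school kits for 1358, with 29 kg left unused.
Replace school kits with tarpaulins: the trade gains 62 net, giving 1420 at 165 kg.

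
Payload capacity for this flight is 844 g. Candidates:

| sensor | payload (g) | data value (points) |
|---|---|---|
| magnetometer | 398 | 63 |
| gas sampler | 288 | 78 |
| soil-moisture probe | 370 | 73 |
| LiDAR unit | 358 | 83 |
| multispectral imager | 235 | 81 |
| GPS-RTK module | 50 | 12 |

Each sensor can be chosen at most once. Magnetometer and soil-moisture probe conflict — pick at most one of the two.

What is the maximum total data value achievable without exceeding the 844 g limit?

Density check — multispectral imager 0.34, gas sampler 0.27, GPS-RTK module 0.24, LiDAR unit 0.23 are the best per g.
Greedy by ratio would take gas sampler + multispectral imager + GPS-RTK module: 573 g used, total 171.
Dropping gas sampler frees 288 g; slotting in LiDAR unit (358 g) lifts the total to 176 at 643 g.

176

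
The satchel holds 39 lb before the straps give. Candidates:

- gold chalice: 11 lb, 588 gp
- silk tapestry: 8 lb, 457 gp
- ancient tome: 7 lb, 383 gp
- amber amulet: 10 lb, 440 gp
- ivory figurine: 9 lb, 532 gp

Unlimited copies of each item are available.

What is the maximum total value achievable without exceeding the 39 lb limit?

By value per lb: ivory figurine 59.11, silk tapestry 57.12, ancient tome 54.71 lead.
Greedy by ratio would take 4×ivory figurine: 36 lb used, total 2128.
The 18 lb tied up in 2×ivory figurine is better spent on 3×ancient tome — total rises to 2213 (39 lb).
That's the maximum — no swap from here does better than 2213.

2213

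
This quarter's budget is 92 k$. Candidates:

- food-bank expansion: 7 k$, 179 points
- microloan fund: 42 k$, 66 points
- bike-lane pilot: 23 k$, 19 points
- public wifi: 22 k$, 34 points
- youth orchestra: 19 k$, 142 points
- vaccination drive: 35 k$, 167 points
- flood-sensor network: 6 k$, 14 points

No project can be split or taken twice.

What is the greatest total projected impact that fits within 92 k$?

Ranking by ratio (projected impact/k$): food-bank expansion 25.57, youth orchestra 7.47, vaccination drive 4.77.
Food-bank expansion + public wifi + youth orchestra + vaccination drive + flood-sensor network uses 89 of the 92 k$ and totals 536.

536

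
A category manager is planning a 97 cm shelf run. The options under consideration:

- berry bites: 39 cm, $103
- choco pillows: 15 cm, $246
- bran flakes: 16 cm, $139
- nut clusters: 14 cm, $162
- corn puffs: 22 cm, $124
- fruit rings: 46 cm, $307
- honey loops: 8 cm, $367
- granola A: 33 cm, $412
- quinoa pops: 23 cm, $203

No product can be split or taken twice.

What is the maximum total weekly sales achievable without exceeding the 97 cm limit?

1390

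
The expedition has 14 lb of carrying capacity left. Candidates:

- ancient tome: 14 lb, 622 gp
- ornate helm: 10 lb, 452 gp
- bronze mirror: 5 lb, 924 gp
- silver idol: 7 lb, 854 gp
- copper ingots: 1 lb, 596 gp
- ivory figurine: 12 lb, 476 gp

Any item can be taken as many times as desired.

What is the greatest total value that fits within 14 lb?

8344

Taking 14×copper ingots: 14 lb used, 8344 in value.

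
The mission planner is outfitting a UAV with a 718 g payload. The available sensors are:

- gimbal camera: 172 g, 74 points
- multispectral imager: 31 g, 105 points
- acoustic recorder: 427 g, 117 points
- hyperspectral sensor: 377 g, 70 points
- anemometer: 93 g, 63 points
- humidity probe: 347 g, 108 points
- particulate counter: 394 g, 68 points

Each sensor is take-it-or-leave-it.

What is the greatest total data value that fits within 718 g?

350

Taking gimbal camera + multispectral imager + anemometer + humidity probe: 643 g used, 350 in data value.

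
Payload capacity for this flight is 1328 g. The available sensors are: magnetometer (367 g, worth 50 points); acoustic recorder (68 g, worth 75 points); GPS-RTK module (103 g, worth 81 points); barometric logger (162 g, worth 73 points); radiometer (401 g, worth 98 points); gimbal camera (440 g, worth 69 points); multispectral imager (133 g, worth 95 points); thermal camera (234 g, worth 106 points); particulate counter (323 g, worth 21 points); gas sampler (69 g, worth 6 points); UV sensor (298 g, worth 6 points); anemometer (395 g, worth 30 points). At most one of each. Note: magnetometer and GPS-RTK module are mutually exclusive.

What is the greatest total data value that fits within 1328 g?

The ratio ordering already packs tightly: acoustic recorder + GPS-RTK module + barometric logger + radiometer + multispectral imager + thermal camera + gas sampler, 1170 g, 534.

534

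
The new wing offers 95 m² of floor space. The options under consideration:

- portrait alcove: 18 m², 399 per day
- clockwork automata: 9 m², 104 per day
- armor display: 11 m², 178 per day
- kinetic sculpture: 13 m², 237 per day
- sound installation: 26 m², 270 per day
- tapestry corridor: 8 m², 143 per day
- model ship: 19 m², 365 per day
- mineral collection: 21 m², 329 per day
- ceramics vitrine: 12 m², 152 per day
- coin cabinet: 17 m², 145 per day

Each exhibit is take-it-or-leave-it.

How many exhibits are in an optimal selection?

Optimal total is 1660.
One optimal bundle: portrait alcove + armor display + kinetic sculpture + model ship + mineral collection + ceramics vitrine (94 m²).
Every optimal selection uses 6 exhibits.

6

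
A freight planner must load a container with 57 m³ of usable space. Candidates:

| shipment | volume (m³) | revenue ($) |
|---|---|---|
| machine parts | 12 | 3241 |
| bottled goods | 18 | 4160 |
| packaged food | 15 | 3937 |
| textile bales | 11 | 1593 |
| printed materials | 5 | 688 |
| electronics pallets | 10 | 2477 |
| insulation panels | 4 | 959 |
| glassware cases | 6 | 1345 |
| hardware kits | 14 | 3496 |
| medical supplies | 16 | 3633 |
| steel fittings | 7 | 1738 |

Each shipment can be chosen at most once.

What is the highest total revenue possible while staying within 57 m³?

By revenue per m³: machine parts 270.08, packaged food 262.47, hardware kits 249.71 lead.
Taking the top-ratio shipments first gives machine parts + packaged food + printed materials + insulation panels + hardware kits + steel fittings for 14059 (57 m³).
Reworking the packing: machine parts + packaged food + electronics pallets + glassware cases + hardware kits uses 57 m³ and improves the total to 14496.
Every other selection either busts 57 m³ or fails to beat 14496.

14496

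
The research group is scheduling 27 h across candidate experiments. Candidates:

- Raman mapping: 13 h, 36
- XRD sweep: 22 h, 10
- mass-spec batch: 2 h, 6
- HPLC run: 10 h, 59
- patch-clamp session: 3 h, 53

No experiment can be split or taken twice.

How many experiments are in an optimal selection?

3

Optimal total is 148.
For example Raman mapping + HPLC run + patch-clamp session achieves it, using 26 h.
Every optimal selection uses 3 experiments.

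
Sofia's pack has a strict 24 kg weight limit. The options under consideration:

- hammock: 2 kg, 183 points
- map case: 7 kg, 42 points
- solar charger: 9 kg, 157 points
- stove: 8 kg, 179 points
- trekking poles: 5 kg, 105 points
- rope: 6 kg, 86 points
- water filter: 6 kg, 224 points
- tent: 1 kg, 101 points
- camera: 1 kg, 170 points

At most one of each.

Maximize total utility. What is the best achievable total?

962

Ranking by ratio (utility/kg): camera 170.00, tent 101.00, hammock 91.50, water filter 37.33.
Hammock + stove + trekking poles + water filter + tent + camera uses 23 of the 24 kg and totals 962.
No other feasible combination exceeds 962.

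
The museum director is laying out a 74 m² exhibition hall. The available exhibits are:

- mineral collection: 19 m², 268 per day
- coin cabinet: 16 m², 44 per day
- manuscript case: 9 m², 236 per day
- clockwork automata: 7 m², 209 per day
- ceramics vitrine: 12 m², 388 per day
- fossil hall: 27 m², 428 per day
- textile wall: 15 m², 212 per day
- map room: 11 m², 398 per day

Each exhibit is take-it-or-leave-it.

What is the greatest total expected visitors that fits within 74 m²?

1711

The ratio heuristic lands on manuscript case + clockwork automata + ceramics vitrine + fossil hall + map room (1659) but leaves 8 m² idle.
Replace fossil hall with mineral collection + textile wall: the trade gains 52 net, giving 1711 at 73 m².
An exhaustive check of the 256 subsets confirms 1711.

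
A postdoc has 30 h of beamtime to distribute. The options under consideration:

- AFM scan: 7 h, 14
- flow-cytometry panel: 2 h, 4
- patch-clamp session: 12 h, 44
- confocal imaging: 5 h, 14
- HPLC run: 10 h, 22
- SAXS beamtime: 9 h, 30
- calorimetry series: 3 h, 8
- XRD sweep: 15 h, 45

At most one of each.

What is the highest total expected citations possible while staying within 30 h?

By expected citations per h: patch-clamp session 3.67, SAXS beamtime 3.33, XRD sweep 3.00, confocal imaging 2.80 lead.
Filling by ratio: patch-clamp session + confocal imaging + SAXS beamtime + calorimetry series for 96, with 1 h left unused.
Dropping confocal imaging and SAXS beamtime frees 14 h; slotting in XRD sweep (15 h) lifts the total to 97 at 30 h.

97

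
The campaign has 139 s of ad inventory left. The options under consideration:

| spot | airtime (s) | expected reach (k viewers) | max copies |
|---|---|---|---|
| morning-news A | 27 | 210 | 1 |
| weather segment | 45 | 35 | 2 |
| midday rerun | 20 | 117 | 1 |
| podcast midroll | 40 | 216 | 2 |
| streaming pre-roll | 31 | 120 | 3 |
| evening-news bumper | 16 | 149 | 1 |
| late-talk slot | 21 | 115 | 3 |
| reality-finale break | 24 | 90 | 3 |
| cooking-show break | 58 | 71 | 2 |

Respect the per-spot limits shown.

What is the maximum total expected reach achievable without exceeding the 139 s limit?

827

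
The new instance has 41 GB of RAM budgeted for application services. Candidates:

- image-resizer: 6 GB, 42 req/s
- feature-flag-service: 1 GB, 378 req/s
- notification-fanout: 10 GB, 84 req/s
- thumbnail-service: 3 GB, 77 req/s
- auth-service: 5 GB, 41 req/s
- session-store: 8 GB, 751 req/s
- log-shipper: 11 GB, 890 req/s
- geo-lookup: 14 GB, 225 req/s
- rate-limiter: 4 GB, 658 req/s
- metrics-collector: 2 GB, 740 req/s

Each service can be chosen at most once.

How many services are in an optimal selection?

6

Best achievable throughput is 3642.
One optimal bundle: feature-flag-service + session-store + log-shipper + geo-lookup + rate-limiter + metrics-collector (40 GB).
Every optimal selection uses 6 services.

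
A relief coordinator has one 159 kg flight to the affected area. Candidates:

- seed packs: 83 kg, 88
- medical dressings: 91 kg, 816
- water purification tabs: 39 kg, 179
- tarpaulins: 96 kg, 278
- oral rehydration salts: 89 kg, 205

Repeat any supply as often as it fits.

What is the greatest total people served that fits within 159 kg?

995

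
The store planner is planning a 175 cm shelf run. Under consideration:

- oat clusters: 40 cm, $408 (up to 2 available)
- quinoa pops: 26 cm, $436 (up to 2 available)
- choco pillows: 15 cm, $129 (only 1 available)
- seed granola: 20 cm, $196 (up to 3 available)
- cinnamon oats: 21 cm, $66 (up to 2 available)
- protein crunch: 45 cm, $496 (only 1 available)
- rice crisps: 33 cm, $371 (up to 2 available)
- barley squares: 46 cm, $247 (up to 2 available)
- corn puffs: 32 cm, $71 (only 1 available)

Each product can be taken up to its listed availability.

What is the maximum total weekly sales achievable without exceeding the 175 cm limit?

The ratio heuristic lands on 2×quinoa pops + protein crunch + 2×rice crisps (2110) but leaves 12 cm idle.
Dropping protein crunch frees 45 cm; slotting in oat clusters + choco pillows (55 cm) lifts the total to 2151 at 173 cm.
Nothing else within 175 cm beats 2151.

2151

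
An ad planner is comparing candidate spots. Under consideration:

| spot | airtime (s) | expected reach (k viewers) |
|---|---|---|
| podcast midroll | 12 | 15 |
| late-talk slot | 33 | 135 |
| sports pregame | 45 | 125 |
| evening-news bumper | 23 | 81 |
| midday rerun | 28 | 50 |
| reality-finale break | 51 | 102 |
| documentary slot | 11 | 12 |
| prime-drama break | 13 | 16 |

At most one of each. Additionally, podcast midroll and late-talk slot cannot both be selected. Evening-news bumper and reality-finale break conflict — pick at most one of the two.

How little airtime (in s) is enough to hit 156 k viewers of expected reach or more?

56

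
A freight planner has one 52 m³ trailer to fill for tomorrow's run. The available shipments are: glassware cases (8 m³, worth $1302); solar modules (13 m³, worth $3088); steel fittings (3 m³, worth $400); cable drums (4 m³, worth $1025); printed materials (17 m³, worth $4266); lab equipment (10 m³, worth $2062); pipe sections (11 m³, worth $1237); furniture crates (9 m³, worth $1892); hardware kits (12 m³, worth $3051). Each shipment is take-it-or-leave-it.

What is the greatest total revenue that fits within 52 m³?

12467

The ratio heuristic lands on solar modules + steel fittings + cable drums + printed materials + hardware kits (11830) but leaves 3 m³ idle.
The 7 m³ tied up in steel fittings and cable drums is better spent on lab equipment — total rises to 12467 (52 m³).
That's the maximum — no swap from here does better than 12467.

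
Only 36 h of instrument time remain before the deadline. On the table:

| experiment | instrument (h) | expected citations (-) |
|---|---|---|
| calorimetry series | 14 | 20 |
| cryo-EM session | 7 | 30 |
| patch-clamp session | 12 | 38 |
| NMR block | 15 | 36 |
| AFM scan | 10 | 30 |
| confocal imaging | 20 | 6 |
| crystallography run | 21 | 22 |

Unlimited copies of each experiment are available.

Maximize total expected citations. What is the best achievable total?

150

Taking 5×cryo-EM session: 35 h used, 150 in expected citations.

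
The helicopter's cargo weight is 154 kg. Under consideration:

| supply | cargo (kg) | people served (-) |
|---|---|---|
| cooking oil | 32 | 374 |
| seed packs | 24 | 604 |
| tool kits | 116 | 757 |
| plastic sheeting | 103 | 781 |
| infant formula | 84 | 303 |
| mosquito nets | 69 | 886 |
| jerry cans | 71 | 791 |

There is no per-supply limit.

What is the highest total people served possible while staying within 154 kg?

By people served per kg: seed packs 25.17, mosquito nets 12.84, cooking oil 11.69 lead.
Taking 6×seed packs: 144 kg used, 3624 in people served.

3624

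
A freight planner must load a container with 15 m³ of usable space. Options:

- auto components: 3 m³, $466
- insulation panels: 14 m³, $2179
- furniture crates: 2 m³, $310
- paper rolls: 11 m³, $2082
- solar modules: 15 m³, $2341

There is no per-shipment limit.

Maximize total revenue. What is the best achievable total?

Taking the top-ratio shipments first gives auto components + paper rolls for 2548 (14 m³).
The 3 m³ tied up in auto components is better spent on 2×furniture crates — total rises to 2702 (15 m³).
No other feasible combination exceeds 2702.

2702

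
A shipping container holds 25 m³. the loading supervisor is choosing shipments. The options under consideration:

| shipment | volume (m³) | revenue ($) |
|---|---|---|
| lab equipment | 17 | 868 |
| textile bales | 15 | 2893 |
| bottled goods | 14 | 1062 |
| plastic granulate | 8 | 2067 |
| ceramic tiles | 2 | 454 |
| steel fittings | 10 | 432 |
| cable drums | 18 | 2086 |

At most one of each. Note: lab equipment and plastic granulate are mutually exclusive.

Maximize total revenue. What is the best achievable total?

Ranking by ratio (revenue/m³): plastic granulate 258.38, ceramic tiles 227.00, textile bales 192.87.
The ratio ordering already packs tightly: textile bales + plastic granulate + ceramic tiles, 25 m³, 5414.
That's the maximum — no feasible swap from here does better than 5414.

5414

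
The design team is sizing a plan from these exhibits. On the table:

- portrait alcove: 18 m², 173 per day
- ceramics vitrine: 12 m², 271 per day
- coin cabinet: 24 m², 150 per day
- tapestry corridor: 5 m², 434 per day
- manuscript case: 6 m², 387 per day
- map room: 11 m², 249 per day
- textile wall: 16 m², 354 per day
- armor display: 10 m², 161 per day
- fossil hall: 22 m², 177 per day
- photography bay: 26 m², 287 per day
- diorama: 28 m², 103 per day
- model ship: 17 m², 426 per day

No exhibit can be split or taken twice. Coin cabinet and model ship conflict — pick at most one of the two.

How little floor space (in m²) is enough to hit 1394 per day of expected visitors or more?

Need the lightest bundle worth ≥ 1394.
tapestry corridor + manuscript case + map room + textile wall: 1424 expected visitors at 38 m².
Any bundle with less than 38 m² falls short of 1394.

38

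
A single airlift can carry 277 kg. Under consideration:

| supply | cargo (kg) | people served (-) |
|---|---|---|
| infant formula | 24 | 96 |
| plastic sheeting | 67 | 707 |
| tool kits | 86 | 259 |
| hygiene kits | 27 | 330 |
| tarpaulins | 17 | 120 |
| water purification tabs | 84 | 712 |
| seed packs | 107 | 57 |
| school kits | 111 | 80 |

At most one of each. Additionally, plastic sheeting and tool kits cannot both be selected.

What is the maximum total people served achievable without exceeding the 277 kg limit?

Best packing: infant formula + plastic sheeting + hygiene kits + tarpaulins + water purification tabs — 219 kg, 1965 total.
Next best is plastic sheeting + hygiene kits + tarpaulins + water purification tabs at 1869 (195 kg) — short by 96.

1965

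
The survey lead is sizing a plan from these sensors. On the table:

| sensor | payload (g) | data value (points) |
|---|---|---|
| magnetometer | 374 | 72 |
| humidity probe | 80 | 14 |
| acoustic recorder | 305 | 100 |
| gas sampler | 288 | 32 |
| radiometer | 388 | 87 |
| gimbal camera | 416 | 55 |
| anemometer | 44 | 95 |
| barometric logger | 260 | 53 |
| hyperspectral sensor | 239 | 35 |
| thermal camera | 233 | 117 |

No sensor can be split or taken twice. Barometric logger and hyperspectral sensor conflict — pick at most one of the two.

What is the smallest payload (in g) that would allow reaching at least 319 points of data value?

662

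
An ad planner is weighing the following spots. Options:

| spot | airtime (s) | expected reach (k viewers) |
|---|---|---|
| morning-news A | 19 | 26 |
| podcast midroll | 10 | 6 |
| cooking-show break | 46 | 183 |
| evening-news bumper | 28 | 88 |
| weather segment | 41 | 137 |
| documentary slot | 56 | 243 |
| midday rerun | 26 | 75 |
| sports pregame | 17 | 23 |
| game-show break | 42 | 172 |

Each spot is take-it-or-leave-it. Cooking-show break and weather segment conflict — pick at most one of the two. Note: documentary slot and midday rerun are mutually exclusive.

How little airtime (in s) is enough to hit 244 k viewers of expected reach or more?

66

Look for the lowest-airtime combination reaching 244.
podcast midroll + documentary slot: 249 expected reach at 66 s.
Below 66 s the best achievable stays under 244.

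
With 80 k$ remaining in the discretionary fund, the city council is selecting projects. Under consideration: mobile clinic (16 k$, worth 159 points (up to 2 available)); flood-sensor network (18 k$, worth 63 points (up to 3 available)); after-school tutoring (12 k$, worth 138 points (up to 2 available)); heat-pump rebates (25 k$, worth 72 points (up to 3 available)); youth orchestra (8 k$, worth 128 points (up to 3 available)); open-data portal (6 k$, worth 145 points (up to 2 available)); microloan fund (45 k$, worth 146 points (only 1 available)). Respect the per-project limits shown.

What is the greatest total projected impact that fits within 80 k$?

1130

Density check — open-data portal 24.17, youth orchestra 16.00, after-school tutoring 11.50 are the best per k$.
The ratio heuristic lands on mobile clinic + 2×after-school tutoring + 3×youth orchestra + 2×open-data portal (1109) but leaves 4 k$ idle.
The 12 k$ tied up in after-school tutoring is better spent on mobile clinic — total rises to 1130 (80 k$).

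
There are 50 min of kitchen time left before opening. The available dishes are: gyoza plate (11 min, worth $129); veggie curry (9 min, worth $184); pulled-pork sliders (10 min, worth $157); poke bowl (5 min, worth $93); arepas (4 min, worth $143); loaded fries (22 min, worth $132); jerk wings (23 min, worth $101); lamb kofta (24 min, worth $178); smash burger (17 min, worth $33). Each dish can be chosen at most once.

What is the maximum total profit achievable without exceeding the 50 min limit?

709

A density-first pass picks gyoza plate + veggie curry + pulled-pork sliders + poke bowl + arepas — 706 at 39 min.
The 11 min tied up in gyoza plate is better spent on loaded fries — total rises to 709 (50 min).
No other feasible combination exceeds 709.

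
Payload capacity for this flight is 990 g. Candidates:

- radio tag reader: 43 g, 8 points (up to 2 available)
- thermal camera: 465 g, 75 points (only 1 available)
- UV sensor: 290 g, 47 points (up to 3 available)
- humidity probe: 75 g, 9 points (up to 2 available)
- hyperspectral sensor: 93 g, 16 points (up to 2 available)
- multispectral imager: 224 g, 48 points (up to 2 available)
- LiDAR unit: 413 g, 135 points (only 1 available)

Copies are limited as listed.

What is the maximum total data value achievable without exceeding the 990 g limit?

248

The ratio heuristic lands on 2×radio tag reader + 2×multispectral imager + LiDAR unit (247) but leaves 43 g idle.
Dropping radio tag reader frees 43 g; slotting in humidity probe (75 g) lifts the total to 248 at 979 g.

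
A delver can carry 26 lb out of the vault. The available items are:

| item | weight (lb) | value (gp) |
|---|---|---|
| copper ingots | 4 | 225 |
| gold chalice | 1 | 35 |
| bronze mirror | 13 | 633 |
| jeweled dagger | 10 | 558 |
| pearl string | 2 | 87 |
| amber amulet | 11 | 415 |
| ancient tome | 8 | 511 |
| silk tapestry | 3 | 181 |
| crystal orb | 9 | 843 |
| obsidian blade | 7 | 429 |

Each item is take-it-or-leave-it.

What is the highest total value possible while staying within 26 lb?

1870

Taking pearl string + ancient tome + crystal orb + obsidian blade: 26 lb used, 1870 in value.
No other feasible combination exceeds 1870.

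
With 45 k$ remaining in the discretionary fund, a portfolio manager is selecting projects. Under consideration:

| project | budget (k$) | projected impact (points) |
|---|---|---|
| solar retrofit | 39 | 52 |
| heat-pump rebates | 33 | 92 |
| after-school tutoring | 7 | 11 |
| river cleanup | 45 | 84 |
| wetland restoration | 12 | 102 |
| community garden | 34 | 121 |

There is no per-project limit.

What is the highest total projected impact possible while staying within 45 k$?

317

By projected impact per k$: wetland restoration 8.50, community garden 3.56, heat-pump rebates 2.79, river cleanup 1.87 lead.
The ratio ordering already packs tightly: after-school tutoring + 3×wetland restoration, 43 k$, 317.
No other feasible combination exceeds 317.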